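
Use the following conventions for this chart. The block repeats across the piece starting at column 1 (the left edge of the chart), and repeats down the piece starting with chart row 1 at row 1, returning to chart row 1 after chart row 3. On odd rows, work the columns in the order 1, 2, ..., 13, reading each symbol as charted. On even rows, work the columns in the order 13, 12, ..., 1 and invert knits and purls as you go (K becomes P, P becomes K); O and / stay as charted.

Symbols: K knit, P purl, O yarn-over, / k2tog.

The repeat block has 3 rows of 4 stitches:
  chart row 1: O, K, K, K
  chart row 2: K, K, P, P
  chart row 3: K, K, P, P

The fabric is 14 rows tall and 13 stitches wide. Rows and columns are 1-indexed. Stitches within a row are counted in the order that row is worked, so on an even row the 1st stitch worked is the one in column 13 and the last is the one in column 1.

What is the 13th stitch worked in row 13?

Row 13: (13-1) mod 3 = 0, so use chart row 1. Odd row -> RS.
Chart row 1 tiled across columns 1-13: O K K K O K K K O K K K O
RS: work column 1 to column 13, symbols as charted — the tiled row is the row as worked.
Counting 13 along the worked row gives O.

== STITCH ==
O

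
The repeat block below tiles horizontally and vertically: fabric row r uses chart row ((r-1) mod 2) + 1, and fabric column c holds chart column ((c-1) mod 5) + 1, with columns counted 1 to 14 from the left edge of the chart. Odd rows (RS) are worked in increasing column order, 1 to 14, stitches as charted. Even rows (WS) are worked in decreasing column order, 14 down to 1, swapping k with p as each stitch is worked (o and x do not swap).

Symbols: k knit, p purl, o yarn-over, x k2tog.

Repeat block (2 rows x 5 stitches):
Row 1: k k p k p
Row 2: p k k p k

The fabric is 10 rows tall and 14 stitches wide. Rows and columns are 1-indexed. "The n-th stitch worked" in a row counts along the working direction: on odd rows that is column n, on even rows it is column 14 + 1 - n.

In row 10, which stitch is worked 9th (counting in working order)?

== STITCH ==
k

Derivation:
For row 10: chart row = ((10-1) mod 2) + 1 = 2; this is a WS (even) row.
Chart row 2 tiled across columns 1-14: p k k p k p k k p k p k k p
Wrong side: read the tiled row from column 14 down to 1 and exchange k with p (leave o, x).
Row 10 as worked: k p p k p k p p k p k p p k
Stitch 9 in working order -> k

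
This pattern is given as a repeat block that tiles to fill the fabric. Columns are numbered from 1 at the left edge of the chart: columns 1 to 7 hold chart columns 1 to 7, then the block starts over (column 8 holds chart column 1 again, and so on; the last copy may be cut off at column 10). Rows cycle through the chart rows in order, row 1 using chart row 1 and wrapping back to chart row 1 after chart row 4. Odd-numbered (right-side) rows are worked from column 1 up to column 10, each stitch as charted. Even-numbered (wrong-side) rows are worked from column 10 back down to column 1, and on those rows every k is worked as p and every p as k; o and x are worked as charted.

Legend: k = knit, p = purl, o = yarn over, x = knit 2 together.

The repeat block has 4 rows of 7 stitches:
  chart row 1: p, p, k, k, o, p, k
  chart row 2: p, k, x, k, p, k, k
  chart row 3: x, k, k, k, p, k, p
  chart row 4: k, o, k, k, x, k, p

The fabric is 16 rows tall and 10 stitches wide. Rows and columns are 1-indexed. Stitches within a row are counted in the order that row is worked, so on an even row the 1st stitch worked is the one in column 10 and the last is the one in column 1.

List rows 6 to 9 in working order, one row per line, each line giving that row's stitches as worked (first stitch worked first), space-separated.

Row 6: chart row 2, WS - tiled (columns 1-10): p k x k p k k p k x; work from column 10 back to 1 with k<->p swapped.
Row 7: chart row 3, RS - tile across columns 1-10 and work as-is.
Row 8: chart row 4, WS - tiled (columns 1-10): k o k k x k p k o k; work from column 10 back to 1 with k<->p swapped.
Row 9: chart row 1, RS - tile across columns 1-10 and work as-is.

== ROWS AS WORKED ==
x p k p p k p x p k
x k k k p k p x k k
p o p k p x p p o p
p p k k o p k p p k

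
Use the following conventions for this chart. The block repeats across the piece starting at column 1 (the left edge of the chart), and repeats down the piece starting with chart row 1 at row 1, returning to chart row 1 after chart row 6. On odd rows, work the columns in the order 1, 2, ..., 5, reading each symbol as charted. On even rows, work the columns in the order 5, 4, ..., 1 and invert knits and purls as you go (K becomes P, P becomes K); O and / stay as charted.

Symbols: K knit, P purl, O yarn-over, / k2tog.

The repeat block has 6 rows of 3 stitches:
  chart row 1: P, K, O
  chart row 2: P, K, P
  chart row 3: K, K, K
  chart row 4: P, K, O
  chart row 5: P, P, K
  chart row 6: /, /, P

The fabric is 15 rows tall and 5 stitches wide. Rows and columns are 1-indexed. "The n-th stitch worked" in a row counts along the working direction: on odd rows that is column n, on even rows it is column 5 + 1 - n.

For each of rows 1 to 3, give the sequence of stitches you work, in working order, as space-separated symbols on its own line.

Result:
P K O P K
P K K P K
K K K K K

Derivation:
Row 1: chart row 1, RS - tile across columns 1-5 and work as-is.
Row 2: chart row 2, WS - tiled (columns 1-5): P K P P K; work from column 5 back to 1 with K<->P swapped.
Row 3: chart row 3, RS - tile across columns 1-5 and work as-is.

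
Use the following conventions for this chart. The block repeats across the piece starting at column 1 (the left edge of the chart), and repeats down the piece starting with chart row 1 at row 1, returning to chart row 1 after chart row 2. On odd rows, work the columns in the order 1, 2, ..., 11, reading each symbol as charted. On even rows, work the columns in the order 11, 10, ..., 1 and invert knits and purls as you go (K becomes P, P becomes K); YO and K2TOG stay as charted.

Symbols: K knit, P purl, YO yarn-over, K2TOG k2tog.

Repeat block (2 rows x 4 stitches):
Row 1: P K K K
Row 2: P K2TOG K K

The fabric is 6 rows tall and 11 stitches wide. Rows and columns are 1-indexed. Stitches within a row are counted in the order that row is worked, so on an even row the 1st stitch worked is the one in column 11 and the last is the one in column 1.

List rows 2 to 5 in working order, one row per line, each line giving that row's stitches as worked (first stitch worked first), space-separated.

Row 2: chart row 2, WS - tiled (columns 1-11): P K2TOG K K P K2TOG K K P K2TOG K; work from column 11 back to 1 with K<->P swapped.
Row 3: chart row 1, RS - tile across columns 1-11 and work as-is.
Row 4: chart row 2, WS - tiled (columns 1-11): P K2TOG K K P K2TOG K K P K2TOG K; work from column 11 back to 1 with K<->P swapped.
Row 5: chart row 1, RS - tile across columns 1-11 and work as-is.

Result:
P K2TOG K P P K2TOG K P P K2TOG K
P K K K P K K K P K K
P K2TOG K P P K2TOG K P P K2TOG K
P K K K P K K K P K K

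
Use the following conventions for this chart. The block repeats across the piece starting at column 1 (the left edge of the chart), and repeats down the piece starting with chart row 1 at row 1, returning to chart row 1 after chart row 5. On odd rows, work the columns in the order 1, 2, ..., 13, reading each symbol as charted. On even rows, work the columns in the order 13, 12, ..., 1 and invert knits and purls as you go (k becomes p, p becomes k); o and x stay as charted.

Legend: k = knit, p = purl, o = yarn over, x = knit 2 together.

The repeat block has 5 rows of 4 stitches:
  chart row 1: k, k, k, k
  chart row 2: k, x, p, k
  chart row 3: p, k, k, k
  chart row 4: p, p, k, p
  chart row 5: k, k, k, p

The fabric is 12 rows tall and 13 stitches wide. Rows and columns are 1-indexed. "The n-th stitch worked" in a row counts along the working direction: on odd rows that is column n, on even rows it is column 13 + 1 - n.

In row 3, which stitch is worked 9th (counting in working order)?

Row 3: (3-1) mod 5 = 2, so use chart row 3. Odd row -> RS.
Chart row 3 tiled across columns 1-13: p k k k p k k k p k k k p
RS: work column 1 to column 13, symbols as charted — the tiled row is the row as worked.
Stitch 9 in working order -> p

== STITCH ==
p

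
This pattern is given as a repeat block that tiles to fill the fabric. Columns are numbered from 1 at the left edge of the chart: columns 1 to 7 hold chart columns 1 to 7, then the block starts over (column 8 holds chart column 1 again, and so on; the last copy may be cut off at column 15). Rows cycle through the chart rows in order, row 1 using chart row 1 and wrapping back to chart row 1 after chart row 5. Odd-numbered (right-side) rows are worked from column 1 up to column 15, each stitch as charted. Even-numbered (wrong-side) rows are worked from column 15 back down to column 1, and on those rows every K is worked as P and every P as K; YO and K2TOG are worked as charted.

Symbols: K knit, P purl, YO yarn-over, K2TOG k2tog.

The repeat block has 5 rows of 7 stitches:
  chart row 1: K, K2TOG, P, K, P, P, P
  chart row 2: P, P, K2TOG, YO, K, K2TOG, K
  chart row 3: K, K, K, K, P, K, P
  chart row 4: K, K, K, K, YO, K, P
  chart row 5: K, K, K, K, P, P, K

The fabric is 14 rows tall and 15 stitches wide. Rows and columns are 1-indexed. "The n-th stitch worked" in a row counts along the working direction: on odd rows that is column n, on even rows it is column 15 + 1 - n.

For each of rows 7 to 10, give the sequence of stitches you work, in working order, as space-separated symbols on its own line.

Row 7: chart row 2, RS - tile across columns 1-15 and work as-is.
Row 8: chart row 3, WS - tiled (columns 1-15): K K K K P K P K K K K P K P K; work from column 15 back to 1 with K<->P swapped.
Row 9: chart row 4, RS - tile across columns 1-15 and work as-is.
Row 10: chart row 5, WS - tiled (columns 1-15): K K K K P P K K K K K P P K K; work from column 15 back to 1 with K<->P swapped.

Rows as worked:
P P K2TOG YO K K2TOG K P P K2TOG YO K K2TOG K P
P K P K P P P P K P K P P P P
K K K K YO K P K K K K YO K P K
P P K K P P P P P K K P P P P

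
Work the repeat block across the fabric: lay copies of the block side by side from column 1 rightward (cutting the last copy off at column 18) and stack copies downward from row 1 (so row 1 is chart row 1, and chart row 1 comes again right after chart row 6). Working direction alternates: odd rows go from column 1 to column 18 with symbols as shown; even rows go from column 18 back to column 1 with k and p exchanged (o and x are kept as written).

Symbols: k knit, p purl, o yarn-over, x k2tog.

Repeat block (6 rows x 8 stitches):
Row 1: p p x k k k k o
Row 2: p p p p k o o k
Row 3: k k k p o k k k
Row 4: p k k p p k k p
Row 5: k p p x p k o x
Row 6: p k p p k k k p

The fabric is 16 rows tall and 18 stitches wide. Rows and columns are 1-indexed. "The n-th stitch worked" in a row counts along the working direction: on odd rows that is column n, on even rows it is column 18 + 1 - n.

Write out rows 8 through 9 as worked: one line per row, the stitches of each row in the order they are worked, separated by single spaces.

Row 8: chart row 2, WS - tiled (columns 1-18): p p p p k o o k p p p p k o o k p p; work from column 18 back to 1 with k<->p swapped.
Row 9: chart row 3, RS - tile across columns 1-18 and work as-is.

== ROWS AS WORKED ==
k k p o o p k k k k p o o p k k k k
k k k p o k k k k k k p o k k k k k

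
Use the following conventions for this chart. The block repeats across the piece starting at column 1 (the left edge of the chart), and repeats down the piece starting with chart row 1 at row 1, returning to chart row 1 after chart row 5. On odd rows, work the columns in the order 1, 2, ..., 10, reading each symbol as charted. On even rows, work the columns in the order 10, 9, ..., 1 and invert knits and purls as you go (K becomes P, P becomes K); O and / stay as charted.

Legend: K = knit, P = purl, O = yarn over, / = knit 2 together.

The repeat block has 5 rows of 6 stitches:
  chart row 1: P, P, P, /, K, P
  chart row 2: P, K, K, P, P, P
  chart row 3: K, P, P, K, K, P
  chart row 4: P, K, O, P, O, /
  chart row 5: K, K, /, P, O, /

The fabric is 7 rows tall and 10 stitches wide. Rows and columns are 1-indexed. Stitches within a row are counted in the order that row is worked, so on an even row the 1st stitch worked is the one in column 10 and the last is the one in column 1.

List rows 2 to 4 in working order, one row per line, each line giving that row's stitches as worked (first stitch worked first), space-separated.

== ROWS AS WORKED ==
K P P K K K K P P K
K P P K K P K P P K
K O P K / O K O P K

Derivation:
Row 2: chart row 2, WS - tiled (columns 1-10): P K K P P P P K K P; work from column 10 back to 1 with K<->P swapped.
Row 3: chart row 3, RS - tile across columns 1-10 and work as-is.
Row 4: chart row 4, WS - tiled (columns 1-10): P K O P O / P K O P; work from column 10 back to 1 with K<->P swapped.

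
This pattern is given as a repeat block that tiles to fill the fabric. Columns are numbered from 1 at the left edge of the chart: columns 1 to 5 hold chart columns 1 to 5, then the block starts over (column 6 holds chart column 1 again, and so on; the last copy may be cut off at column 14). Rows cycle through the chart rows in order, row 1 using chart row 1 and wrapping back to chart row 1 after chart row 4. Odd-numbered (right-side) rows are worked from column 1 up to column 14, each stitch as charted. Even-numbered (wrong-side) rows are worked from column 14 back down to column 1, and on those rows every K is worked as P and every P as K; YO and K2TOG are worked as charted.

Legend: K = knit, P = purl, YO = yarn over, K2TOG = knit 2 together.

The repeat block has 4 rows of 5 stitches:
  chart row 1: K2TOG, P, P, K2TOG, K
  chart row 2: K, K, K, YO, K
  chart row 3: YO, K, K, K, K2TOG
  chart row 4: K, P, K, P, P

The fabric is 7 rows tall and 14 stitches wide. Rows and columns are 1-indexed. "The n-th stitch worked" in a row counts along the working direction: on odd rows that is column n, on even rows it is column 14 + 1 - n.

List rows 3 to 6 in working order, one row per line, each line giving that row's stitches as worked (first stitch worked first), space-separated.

Row 3: chart row 3, RS - tile across columns 1-14 and work as-is.
Row 4: chart row 4, WS - tiled (columns 1-14): K P K P P K P K P P K P K P; work from column 14 back to 1 with K<->P swapped.
Row 5: chart row 1, RS - tile across columns 1-14 and work as-is.
Row 6: chart row 2, WS - tiled (columns 1-14): K K K YO K K K K YO K K K K YO; work from column 14 back to 1 with K<->P swapped.

Rows as worked:
YO K K K K2TOG YO K K K K2TOG YO K K K
K P K P K K P K P K K P K P
K2TOG P P K2TOG K K2TOG P P K2TOG K K2TOG P P K2TOG
YO P P P P YO P P P P YO P P P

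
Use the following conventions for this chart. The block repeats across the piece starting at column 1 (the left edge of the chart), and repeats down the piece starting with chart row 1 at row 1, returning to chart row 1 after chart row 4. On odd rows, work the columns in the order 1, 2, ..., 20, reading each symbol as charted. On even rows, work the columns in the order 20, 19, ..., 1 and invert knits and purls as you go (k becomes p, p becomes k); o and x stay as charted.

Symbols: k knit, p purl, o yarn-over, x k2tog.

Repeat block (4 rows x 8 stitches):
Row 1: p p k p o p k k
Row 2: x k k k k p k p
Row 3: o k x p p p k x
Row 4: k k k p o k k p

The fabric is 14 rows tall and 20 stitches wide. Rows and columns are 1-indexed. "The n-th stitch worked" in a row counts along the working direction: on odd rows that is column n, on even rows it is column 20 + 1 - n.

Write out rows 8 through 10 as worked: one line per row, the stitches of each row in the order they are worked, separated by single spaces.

Result:
k p p p k p p o k p p p k p p o k p p p
p p k p o p k k p p k p o p k k p p k p
p p p x k p k p p p p x k p k p p p p x

Derivation:
Row 8: chart row 4, WS - tiled (columns 1-20): k k k p o k k p k k k p o k k p k k k p; work from column 20 back to 1 with k<->p swapped.
Row 9: chart row 1, RS - tile across columns 1-20 and work as-is.
Row 10: chart row 2, WS - tiled (columns 1-20): x k k k k p k p x k k k k p k p x k k k; work from column 20 back to 1 with k<->p swapped.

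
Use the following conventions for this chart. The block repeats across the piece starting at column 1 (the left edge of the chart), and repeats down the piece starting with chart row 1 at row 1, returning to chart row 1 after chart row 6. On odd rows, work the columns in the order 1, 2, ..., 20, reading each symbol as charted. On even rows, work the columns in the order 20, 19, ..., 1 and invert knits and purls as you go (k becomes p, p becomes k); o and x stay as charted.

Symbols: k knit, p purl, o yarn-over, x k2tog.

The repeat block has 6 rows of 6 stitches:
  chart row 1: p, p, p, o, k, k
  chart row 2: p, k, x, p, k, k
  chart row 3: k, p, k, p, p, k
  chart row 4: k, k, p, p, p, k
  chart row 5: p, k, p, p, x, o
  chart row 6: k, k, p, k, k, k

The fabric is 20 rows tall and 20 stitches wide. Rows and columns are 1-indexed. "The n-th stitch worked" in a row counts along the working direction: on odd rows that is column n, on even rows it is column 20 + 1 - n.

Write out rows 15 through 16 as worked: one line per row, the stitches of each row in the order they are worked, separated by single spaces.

Row 15: chart row 3, RS - tile across columns 1-20 and work as-is.
Row 16: chart row 4, WS - tiled (columns 1-20): k k p p p k k k p p p k k k p p p k k k; work from column 20 back to 1 with k<->p swapped.

Result:
k p k p p k k p k p p k k p k p p k k p
p p p k k k p p p k k k p p p k k k p p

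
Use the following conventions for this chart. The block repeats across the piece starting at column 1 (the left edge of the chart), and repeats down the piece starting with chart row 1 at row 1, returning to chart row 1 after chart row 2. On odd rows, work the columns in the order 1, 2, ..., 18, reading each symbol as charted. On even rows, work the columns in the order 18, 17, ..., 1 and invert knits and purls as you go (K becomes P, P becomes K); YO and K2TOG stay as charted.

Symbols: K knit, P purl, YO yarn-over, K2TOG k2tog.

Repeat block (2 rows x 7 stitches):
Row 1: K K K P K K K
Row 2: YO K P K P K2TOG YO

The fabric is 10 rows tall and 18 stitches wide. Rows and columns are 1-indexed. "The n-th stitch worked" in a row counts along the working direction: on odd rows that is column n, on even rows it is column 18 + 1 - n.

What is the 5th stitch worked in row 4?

Stitch:
YO

Derivation:
Row 4: (4-1) mod 2 = 1, so use chart row 2. Even row -> WS.
Chart row 2 tiled across columns 1-18: YO K P K P K2TOG YO YO K P K P K2TOG YO YO K P K
WS row: flip the tiled sequence (start at column 18) and apply K<->P; YO and K2TOG stay.
Row 4 as worked: P K P YO YO K2TOG K P K P YO YO K2TOG K P K P YO
The 5th stitch worked is YO.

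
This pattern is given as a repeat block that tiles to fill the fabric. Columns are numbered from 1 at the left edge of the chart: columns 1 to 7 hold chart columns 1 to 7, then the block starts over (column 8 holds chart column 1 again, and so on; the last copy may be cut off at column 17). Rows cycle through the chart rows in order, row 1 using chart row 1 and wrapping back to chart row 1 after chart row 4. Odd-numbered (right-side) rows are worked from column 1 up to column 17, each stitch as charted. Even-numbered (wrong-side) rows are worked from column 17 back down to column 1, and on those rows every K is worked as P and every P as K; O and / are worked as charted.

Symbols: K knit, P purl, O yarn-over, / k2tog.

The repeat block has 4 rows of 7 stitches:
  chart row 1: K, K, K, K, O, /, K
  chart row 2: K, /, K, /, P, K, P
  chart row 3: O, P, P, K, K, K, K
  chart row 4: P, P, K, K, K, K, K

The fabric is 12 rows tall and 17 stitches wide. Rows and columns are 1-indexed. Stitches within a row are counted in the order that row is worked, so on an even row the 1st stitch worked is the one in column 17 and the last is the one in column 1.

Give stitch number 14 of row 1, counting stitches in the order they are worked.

== STITCH ==
K

Derivation:
Row 1: (1-1) mod 4 = 0, so use chart row 1. Odd row -> RS.
Chart row 1 tiled across columns 1-17: K K K K O / K K K K K O / K K K K
RS row: no reversal, no swap; stitch n worked = column n.
Counting 14 along the worked row gives K.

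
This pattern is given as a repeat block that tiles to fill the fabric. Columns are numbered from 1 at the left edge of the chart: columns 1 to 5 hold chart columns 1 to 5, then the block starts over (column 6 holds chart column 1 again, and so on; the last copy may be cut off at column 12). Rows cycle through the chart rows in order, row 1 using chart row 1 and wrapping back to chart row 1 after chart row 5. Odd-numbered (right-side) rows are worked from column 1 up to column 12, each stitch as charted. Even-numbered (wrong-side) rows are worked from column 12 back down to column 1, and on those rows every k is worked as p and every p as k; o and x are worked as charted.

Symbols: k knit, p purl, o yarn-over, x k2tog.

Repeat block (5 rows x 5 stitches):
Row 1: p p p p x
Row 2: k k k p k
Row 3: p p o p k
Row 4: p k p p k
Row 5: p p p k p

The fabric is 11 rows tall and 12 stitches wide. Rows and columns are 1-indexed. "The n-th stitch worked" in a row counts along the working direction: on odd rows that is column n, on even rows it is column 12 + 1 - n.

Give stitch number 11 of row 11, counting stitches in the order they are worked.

Stitch:
p

Derivation:
Row 11 uses chart row ((11-1) mod 5)+1 = 1. Row 11 is odd, so RS.
Chart row 1 tiled across columns 1-12: p p p p x p p p p x p p
RS: work column 1 to column 12, symbols as charted — the tiled row is the row as worked.
Counting 11 along the worked row gives p.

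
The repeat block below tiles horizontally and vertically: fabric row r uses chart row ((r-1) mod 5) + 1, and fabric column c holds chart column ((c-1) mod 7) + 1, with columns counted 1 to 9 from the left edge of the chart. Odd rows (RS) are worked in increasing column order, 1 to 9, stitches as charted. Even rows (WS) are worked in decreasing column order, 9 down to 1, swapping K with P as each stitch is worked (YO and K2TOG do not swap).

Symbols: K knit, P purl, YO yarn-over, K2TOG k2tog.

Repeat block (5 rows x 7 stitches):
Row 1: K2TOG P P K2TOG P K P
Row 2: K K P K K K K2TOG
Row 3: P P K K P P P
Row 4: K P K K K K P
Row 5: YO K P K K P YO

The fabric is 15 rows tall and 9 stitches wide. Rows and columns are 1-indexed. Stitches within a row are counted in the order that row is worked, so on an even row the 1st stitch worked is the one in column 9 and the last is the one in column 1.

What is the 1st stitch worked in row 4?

Stitch:
K

Derivation:
For row 4: chart row = ((4-1) mod 5) + 1 = 4; this is a WS (even) row.
Chart row 4 tiled across columns 1-9: K P K K K K P K P
WS: work from column 9 back to column 1 (reverse the tiled row), swapping K<->P (YO and K2TOG unchanged).
Row 4 as worked: K P K P P P P K P
Stitch 1 in working order -> K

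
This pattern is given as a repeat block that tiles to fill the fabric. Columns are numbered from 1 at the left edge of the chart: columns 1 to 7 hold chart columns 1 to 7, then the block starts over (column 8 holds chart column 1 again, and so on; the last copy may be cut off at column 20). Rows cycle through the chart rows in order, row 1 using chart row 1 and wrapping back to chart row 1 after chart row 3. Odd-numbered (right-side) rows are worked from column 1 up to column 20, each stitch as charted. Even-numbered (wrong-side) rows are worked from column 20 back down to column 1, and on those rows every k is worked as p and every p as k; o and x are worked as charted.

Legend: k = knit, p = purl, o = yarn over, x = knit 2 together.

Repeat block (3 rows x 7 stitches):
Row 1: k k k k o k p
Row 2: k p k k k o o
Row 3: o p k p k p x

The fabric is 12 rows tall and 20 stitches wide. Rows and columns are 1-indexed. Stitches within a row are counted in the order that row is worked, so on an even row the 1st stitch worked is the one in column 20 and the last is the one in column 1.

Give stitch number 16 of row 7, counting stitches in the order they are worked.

== STITCH ==
k

Derivation:
Row 7: (7-1) mod 3 = 0, so use chart row 1. Odd row -> RS.
Chart row 1 tiled across columns 1-20: k k k k o k p k k k k o k p k k k k o k
Right side: take the tiled row as-is (worked left to right from column 1).
Stitch 16 in working order -> k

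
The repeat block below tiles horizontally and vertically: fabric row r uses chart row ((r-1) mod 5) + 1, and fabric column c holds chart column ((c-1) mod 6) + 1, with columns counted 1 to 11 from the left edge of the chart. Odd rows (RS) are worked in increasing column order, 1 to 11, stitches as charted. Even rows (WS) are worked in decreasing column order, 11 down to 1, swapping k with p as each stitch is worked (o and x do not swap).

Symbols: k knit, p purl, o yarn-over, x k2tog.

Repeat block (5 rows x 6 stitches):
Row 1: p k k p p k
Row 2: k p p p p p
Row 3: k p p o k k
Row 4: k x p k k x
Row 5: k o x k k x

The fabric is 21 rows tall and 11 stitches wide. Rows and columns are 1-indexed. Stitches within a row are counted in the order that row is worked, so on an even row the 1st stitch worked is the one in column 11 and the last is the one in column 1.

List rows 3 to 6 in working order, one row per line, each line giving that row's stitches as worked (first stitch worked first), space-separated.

Row 3: chart row 3, RS - tile across columns 1-11 and work as-is.
Row 4: chart row 4, WS - tiled (columns 1-11): k x p k k x k x p k k; work from column 11 back to 1 with k<->p swapped.
Row 5: chart row 5, RS - tile across columns 1-11 and work as-is.
Row 6: chart row 1, WS - tiled (columns 1-11): p k k p p k p k k p p; work from column 11 back to 1 with k<->p swapped.

Result:
k p p o k k k p p o k
p p k x p x p p k x p
k o x k k x k o x k k
k k p p k p k k p p k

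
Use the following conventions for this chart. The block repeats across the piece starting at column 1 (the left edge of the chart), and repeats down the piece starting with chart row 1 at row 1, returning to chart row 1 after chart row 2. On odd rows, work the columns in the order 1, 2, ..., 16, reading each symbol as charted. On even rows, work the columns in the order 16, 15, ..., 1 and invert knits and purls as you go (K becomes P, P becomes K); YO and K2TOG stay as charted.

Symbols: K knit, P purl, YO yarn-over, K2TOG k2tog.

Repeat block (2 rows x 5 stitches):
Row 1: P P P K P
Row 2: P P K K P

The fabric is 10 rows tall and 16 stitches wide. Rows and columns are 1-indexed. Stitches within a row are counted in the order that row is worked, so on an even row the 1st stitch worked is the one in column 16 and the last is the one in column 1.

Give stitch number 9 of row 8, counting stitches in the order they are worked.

Row 8: (8-1) mod 2 = 1, so use chart row 2. Even row -> WS.
Chart row 2 tiled across columns 1-16: P P K K P P P K K P P P K K P P
WS: work from column 16 back to column 1 (reverse the tiled row), swapping K<->P (YO and K2TOG unchanged).
Row 8 as worked: K K P P K K K P P K K K P P K K
The 9th stitch worked is P.

Stitch:
P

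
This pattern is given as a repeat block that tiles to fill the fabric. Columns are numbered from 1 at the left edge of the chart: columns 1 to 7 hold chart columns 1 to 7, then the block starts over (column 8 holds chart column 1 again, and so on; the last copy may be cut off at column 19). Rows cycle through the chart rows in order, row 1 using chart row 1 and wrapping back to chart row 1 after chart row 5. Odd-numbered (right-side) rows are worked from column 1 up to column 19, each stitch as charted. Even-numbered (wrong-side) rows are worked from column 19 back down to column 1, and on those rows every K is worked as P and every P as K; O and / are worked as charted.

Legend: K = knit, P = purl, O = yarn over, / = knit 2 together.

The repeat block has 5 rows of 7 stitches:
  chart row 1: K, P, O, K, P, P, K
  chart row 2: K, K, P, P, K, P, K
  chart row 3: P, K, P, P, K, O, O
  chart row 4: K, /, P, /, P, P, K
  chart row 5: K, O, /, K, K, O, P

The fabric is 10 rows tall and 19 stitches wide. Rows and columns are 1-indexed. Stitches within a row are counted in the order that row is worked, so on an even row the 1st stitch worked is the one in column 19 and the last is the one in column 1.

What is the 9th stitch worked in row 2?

Row 2: (2-1) mod 5 = 1, so use chart row 2. Even row -> WS.
Chart row 2 tiled across columns 1-19: K K P P K P K K K P P K P K K K P P K
WS: work from column 19 back to column 1 (reverse the tiled row), swapping K<->P (O and / unchanged).
Row 2 as worked: P K K P P P K P K K P P P K P K K P P
Counting 9 along the worked row gives K.

== STITCH ==
K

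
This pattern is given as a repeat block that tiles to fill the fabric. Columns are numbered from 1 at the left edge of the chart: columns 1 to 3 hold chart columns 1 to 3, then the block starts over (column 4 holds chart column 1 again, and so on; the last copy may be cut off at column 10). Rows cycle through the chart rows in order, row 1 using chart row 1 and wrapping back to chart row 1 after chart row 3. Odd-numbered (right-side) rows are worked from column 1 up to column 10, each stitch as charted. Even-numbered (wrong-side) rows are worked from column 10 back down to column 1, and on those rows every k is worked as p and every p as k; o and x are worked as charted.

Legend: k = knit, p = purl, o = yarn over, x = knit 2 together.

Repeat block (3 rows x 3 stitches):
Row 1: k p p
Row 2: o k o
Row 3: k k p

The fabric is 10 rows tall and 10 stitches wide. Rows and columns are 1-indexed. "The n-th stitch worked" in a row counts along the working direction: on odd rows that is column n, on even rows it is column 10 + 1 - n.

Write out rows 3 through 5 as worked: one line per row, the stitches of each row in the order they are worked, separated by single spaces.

Row 3: chart row 3, RS - tile across columns 1-10 and work as-is.
Row 4: chart row 1, WS - tiled (columns 1-10): k p p k p p k p p k; work from column 10 back to 1 with k<->p swapped.
Row 5: chart row 2, RS - tile across columns 1-10 and work as-is.

== ROWS AS WORKED ==
k k p k k p k k p k
p k k p k k p k k p
o k o o k o o k o o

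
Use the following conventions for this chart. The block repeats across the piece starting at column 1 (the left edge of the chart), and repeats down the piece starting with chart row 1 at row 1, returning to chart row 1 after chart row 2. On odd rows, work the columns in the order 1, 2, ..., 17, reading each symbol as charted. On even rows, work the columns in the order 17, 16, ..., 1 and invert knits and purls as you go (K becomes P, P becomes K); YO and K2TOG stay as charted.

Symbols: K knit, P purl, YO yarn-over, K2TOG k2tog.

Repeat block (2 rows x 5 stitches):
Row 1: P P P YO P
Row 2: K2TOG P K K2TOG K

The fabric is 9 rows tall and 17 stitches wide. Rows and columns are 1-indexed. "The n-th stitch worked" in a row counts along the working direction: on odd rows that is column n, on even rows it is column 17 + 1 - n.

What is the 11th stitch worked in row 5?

For row 5: chart row = ((5-1) mod 2) + 1 = 1; this is a RS (odd) row.
Chart row 1 tiled across columns 1-17: P P P YO P P P P YO P P P P YO P P P
RS row: no reversal, no swap; stitch n worked = column n.
The 11th stitch worked is P.

Stitch:
P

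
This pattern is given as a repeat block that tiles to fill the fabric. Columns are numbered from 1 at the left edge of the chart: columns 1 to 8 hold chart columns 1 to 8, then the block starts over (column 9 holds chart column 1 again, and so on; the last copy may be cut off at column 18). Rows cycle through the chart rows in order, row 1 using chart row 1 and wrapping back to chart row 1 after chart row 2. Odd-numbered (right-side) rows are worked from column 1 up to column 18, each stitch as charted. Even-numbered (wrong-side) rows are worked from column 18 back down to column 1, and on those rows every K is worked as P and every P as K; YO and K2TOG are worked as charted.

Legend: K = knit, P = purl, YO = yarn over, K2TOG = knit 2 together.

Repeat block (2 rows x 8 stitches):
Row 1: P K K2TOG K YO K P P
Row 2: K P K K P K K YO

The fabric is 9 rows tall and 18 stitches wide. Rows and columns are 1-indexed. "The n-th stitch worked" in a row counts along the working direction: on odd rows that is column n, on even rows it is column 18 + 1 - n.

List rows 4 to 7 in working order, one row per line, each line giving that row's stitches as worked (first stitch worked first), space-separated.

Row 4: chart row 2, WS - tiled (columns 1-18): K P K K P K K YO K P K K P K K YO K P; work from column 18 back to 1 with K<->P swapped.
Row 5: chart row 1, RS - tile across columns 1-18 and work as-is.
Row 6: chart row 2, WS - tiled (columns 1-18): K P K K P K K YO K P K K P K K YO K P; work from column 18 back to 1 with K<->P swapped.
Row 7: chart row 1, RS - tile across columns 1-18 and work as-is.

== ROWS AS WORKED ==
K P YO P P K P P K P YO P P K P P K P
P K K2TOG K YO K P P P K K2TOG K YO K P P P K
K P YO P P K P P K P YO P P K P P K P
P K K2TOG K YO K P P P K K2TOG K YO K P P P K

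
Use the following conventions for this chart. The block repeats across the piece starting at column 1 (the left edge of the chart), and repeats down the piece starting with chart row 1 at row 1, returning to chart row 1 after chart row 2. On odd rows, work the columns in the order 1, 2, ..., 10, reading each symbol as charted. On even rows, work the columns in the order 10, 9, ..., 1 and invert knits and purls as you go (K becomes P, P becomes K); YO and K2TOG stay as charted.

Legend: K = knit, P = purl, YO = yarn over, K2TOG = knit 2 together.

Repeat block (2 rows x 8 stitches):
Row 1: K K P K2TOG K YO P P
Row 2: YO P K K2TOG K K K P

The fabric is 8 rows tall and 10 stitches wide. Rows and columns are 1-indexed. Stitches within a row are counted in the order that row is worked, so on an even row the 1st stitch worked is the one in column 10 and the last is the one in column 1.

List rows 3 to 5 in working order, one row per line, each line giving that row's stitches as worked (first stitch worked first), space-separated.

Row 3: chart row 1, RS - tile across columns 1-10 and work as-is.
Row 4: chart row 2, WS - tiled (columns 1-10): YO P K K2TOG K K K P YO P; work from column 10 back to 1 with K<->P swapped.
Row 5: chart row 1, RS - tile across columns 1-10 and work as-is.

Result:
K K P K2TOG K YO P P K K
K YO K P P P K2TOG P K YO
K K P K2TOG K YO P P K K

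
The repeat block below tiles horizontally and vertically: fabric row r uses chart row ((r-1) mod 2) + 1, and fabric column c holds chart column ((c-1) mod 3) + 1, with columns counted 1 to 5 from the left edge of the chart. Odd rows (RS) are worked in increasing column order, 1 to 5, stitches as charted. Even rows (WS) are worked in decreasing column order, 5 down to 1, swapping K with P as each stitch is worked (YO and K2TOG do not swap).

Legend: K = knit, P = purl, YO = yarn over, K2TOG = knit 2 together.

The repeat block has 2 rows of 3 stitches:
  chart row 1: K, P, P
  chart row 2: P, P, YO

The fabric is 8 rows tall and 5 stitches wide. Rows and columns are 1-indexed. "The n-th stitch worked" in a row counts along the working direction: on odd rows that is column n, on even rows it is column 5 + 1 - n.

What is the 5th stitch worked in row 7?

For row 7: chart row = ((7-1) mod 2) + 1 = 1; this is a RS (odd) row.
Chart row 1 tiled across columns 1-5: K P P K P
RS: work column 1 to column 5, symbols as charted — the tiled row is the row as worked.
Counting 5 along the worked row gives P.

Result:
P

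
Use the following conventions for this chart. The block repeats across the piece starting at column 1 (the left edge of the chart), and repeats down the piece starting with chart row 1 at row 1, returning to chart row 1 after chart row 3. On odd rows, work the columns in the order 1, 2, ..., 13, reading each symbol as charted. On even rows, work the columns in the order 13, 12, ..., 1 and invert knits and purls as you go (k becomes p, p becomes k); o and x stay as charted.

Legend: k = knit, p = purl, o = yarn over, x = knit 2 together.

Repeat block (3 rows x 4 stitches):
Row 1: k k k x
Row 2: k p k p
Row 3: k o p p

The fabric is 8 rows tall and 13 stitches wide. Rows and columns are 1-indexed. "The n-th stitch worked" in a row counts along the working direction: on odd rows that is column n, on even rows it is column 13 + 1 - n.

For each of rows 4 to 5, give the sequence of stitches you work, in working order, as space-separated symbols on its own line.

Result:
p x p p p x p p p x p p p
k p k p k p k p k p k p k

Derivation:
Row 4: chart row 1, WS - tiled (columns 1-13): k k k x k k k x k k k x k; work from column 13 back to 1 with k<->p swapped.
Row 5: chart row 2, RS - tile across columns 1-13 and work as-is.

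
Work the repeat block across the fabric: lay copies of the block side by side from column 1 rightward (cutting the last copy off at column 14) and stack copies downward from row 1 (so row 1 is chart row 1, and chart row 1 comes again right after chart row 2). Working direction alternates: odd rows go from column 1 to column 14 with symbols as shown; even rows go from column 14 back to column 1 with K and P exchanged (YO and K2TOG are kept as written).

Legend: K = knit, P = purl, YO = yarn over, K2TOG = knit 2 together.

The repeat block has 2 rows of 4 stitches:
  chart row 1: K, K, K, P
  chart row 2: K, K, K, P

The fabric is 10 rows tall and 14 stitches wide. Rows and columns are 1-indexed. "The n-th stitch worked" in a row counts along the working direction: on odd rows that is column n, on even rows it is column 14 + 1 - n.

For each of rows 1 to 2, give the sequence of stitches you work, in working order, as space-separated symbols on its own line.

== ROWS AS WORKED ==
K K K P K K K P K K K P K K
P P K P P P K P P P K P P P

Derivation:
Row 1: chart row 1, RS - tile across columns 1-14 and work as-is.
Row 2: chart row 2, WS - tiled (columns 1-14): K K K P K K K P K K K P K K; work from column 14 back to 1 with K<->P swapped.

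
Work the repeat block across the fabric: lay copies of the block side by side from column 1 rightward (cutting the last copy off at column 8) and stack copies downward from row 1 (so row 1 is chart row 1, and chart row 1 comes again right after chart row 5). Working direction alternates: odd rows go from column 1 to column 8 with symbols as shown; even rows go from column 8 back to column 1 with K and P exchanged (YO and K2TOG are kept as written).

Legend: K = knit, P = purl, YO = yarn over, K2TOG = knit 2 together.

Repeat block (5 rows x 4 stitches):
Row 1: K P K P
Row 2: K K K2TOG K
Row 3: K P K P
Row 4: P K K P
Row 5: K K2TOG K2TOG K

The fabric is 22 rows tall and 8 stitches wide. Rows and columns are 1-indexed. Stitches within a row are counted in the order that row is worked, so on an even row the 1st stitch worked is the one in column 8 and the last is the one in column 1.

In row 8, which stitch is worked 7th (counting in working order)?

Row 8 uses chart row ((8-1) mod 5)+1 = 3. Row 8 is even, so WS.
Chart row 3 tiled across columns 1-8: K P K P K P K P
WS row: flip the tiled sequence (start at column 8) and apply K<->P; YO and K2TOG stay.
Row 8 as worked: K P K P K P K P
Stitch 7 in working order -> K

Result:
K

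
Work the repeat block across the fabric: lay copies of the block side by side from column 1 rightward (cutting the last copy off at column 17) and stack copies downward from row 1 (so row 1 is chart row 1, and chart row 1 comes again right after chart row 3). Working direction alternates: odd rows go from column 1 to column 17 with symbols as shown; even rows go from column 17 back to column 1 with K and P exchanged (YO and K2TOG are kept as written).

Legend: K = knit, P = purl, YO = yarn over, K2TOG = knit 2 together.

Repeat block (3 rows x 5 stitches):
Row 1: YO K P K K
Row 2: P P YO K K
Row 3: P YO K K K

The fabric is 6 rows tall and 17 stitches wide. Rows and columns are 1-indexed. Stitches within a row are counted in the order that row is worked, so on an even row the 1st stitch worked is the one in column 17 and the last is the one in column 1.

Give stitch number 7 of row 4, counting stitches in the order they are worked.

For row 4: chart row = ((4-1) mod 3) + 1 = 1; this is a WS (even) row.
Chart row 1 tiled across columns 1-17: YO K P K K YO K P K K YO K P K K YO K
WS row: flip the tiled sequence (start at column 17) and apply K<->P; YO and K2TOG stay.
Row 4 as worked: P YO P P K P YO P P K P YO P P K P YO
Stitch 7 in working order -> YO

Stitch:
YO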